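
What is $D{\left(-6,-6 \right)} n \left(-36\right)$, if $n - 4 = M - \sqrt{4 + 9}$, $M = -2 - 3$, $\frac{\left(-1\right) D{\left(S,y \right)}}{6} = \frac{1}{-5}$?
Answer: $\frac{216}{5} + \frac{216 \sqrt{13}}{5} \approx 198.96$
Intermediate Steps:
$D{\left(S,y \right)} = \frac{6}{5}$ ($D{\left(S,y \right)} = - \frac{6}{-5} = \left(-6\right) \left(- \frac{1}{5}\right) = \frac{6}{5}$)
$M = -5$
$n = -1 - \sqrt{13}$ ($n = 4 - \left(5 + \sqrt{4 + 9}\right) = 4 - \left(5 + \sqrt{13}\right) = -1 - \sqrt{13} \approx -4.6056$)
$D{\left(-6,-6 \right)} n \left(-36\right) = \frac{6 \left(-1 - \sqrt{13}\right)}{5} \left(-36\right) = \left(- \frac{6}{5} - \frac{6 \sqrt{13}}{5}\right) \left(-36\right) = \frac{216}{5} + \frac{216 \sqrt{13}}{5}$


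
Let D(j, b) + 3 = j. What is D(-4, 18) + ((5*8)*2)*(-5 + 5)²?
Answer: -7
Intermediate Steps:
D(j, b) = -3 + j
D(-4, 18) + ((5*8)*2)*(-5 + 5)² = (-3 - 4) + ((5*8)*2)*(-5 + 5)² = -7 + (40*2)*0² = -7 + 80*0 = -7 + 0 = -7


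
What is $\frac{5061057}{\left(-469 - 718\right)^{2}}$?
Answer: $\frac{5061057}{1408969} \approx 3.592$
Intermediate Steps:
$\frac{5061057}{\left(-469 - 718\right)^{2}} = \frac{5061057}{\left(-1187\right)^{2}} = \frac{5061057}{1408969}$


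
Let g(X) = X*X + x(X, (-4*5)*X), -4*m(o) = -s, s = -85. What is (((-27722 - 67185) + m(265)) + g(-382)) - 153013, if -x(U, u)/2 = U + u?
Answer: -466133/4 ≈ -1.1653e+5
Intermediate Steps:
m(o) = -85/4 (m(o) = -(-1)*(-85)/4 = -1/4*85 = -85/4)
x(U, u) = -2*U - 2*u (x(U, u) = -2*(U + u) = -2*U - 2*u)
g(X) = X**2 + 38*X (g(X) = X*X + (-2*X - 2*(-4*5)*X) = X**2 + (-2*X - (-40)*X) = X**2 + (-2*X + 40*X) = X**2 + 38*X)
(((-27722 - 67185) + m(265)) + g(-382)) - 153013 = (((-27722 - 67185) - 85/4) - 382*(38 - 382)) - 153013 = ((-94907 - 85/4) - 382*(-344)) - 153013 = (-379713/4 + 131408) - 153013 = 145919/4 - 153013 = -466133/4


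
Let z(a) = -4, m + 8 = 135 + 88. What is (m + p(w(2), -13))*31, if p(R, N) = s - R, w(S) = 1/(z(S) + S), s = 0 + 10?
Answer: 13981/2 ≈ 6990.5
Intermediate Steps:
m = 215 (m = -8 + (135 + 88) = -8 + 223 = 215)
s = 10
w(S) = 1/(-4 + S)
p(R, N) = 10 - R
(m + p(w(2), -13))*31 = (215 + (10 - 1/(-4 + 2)))*31 = (215 + (10 - 1/(-2)))*31 = (215 + (10 - 1*(-1/2)))*31 = (215 + (10 + 1/2))*31 = (215 + 21/2)*31 = (451/2)*31 = 13981/2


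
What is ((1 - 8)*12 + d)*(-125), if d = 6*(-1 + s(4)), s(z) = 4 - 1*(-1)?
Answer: 7500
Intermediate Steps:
s(z) = 5 (s(z) = 4 + 1 = 5)
d = 24 (d = 6*(-1 + 5) = 6*4 = 24)
((1 - 8)*12 + d)*(-125) = ((1 - 8)*12 + 24)*(-125) = (-7*12 + 24)*(-125) = (-84 + 24)*(-125) = -60*(-125) = 7500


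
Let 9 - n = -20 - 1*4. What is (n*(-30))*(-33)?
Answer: 32670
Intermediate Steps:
n = 33 (n = 9 - (-20 - 1*4) = 9 - (-20 - 4) = 9 - 1*(-24) = 9 + 24 = 33)
(n*(-30))*(-33) = (33*(-30))*(-33) = -990*(-33) = 32670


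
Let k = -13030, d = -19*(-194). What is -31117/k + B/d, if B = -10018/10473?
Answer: 600546945193/251501659170 ≈ 2.3878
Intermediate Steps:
d = 3686
B = -10018/10473 (B = -10018*1/10473 = -10018/10473 ≈ -0.95656)
-31117/k + B/d = -31117/(-13030) - 10018/10473/3686 = -31117*(-1/13030) - 10018/10473*1/3686 = 31117/13030 - 5009/19301739 = 600546945193/251501659170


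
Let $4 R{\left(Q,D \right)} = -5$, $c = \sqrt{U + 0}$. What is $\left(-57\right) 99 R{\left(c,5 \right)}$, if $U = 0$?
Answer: $\frac{28215}{4} \approx 7053.8$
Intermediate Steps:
$c = 0$ ($c = \sqrt{0 + 0} = \sqrt{0} = 0$)
$R{\left(Q,D \right)} = - \frac{5}{4}$ ($R{\left(Q,D \right)} = \frac{1}{4} \left(-5\right) = - \frac{5}{4}$)
$\left(-57\right) 99 R{\left(c,5 \right)} = \left(-57\right) 99 \left(- \frac{5}{4}\right) = \left(-5643\right) \left(- \frac{5}{4}\right) = \frac{28215}{4}$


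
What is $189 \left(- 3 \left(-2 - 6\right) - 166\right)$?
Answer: $-26838$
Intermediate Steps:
$189 \left(- 3 \left(-2 - 6\right) - 166\right) = 189 \left(\left(-3\right) \left(-8\right) - 166\right) = 189 \left(24 - 166\right) = 189 \left(-142\right) = -26838$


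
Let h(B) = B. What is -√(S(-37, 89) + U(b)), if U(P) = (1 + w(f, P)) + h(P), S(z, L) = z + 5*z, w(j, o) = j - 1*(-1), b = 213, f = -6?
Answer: -I*√13 ≈ -3.6056*I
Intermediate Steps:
w(j, o) = 1 + j (w(j, o) = j + 1 = 1 + j)
S(z, L) = 6*z
U(P) = -4 + P (U(P) = (1 + (1 - 6)) + P = (1 - 5) + P = -4 + P)
-√(S(-37, 89) + U(b)) = -√(6*(-37) + (-4 + 213)) = -√(-222 + 209) = -√(-13) = -I*√13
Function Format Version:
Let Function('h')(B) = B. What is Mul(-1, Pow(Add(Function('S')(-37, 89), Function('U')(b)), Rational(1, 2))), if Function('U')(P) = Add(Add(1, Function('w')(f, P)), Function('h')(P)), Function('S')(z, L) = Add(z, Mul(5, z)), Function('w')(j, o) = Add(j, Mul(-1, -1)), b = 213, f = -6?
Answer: Mul(-1, I, Pow(13, Rational(1, 2))) ≈ Mul(-3.6056, I)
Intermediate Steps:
Function('w')(j, o) = Add(1, j) (Function('w')(j, o) = Add(j, 1) = Add(1, j))
Function('S')(z, L) = Mul(6, z)
Function('U')(P) = Add(-4, P) (Function('U')(P) = Add(Add(1, Add(1, -6)), P) = Add(Add(1, -5), P) = Add(-4, P))
Mul(-1, Pow(Add(Function('S')(-37, 89), Function('U')(b)), Rational(1, 2))) = Mul(-1, Pow(Add(Mul(6, -37), Add(-4, 213)), Rational(1, 2))) = Mul(-1, Pow(Add(-222, 209), Rational(1, 2))) = Mul(-1, Pow(-13, Rational(1, 2))) = Mul(-1, Mul(I, Pow(13, Rational(1, 2)))) = Mul(-1, I, Pow(13, Rational(1, 2)))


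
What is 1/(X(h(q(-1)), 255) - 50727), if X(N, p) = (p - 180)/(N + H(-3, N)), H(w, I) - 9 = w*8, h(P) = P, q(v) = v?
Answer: -16/811707 ≈ -1.9712e-5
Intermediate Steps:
H(w, I) = 9 + 8*w (H(w, I) = 9 + w*8 = 9 + 8*w)
X(N, p) = (-180 + p)/(-15 + N) (X(N, p) = (p - 180)/(N + (9 + 8*(-3))) = (-180 + p)/(N + (9 - 24)) = (-180 + p)/(N - 15) = (-180 + p)/(-15 + N))
1/(X(h(q(-1)), 255) - 50727) = 1/((-180 + 255)/(-15 - 1) - 50727) = 1/(75/(-16) - 50727) = 1/(-1/16*75 - 50727) = 1/(-75/16 - 50727) = 1/(-811707/16) = -16/811707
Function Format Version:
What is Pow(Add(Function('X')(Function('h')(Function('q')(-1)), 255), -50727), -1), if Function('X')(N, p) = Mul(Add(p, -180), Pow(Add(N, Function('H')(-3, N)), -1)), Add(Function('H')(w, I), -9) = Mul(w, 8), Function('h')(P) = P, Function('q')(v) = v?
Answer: Rational(-16, 811707) ≈ -1.9712e-5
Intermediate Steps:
Function('H')(w, I) = Add(9, Mul(8, w)) (Function('H')(w, I) = Add(9, Mul(w, 8)) = Add(9, Mul(8, w)))
Function('X')(N, p) = Mul(Pow(Add(-15, N), -1), Add(-180, p)) (Function('X')(N, p) = Mul(Add(p, -180), Pow(Add(N, Add(9, Mul(8, -3))), -1)) = Mul(Add(-180, p), Pow(Add(N, Add(9, -24)), -1)) = Mul(Add(-180, p), Pow(Add(N, -15), -1)) = Mul(Add(-180, p), Pow(Add(-15, N), -1)) = Mul(Pow(Add(-15, N), -1), Add(-180, p)))
Pow(Add(Function('X')(Function('h')(Function('q')(-1)), 255), -50727), -1) = Pow(Add(Mul(Pow(Add(-15, -1), -1), Add(-180, 255)), -50727), -1) = Pow(Add(Mul(Pow(-16, -1), 75), -50727), -1) = Pow(Add(Mul(Rational(-1, 16), 75), -50727), -1) = Pow(Add(Rational(-75, 16), -50727), -1) = Pow(Rational(-811707, 16), -1) = Rational(-16, 811707)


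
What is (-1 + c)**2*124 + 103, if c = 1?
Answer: 103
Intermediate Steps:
(-1 + c)**2*124 + 103 = (-1 + 1)**2*124 + 103 = 0**2*124 + 103 = 0*124 + 103 = 0 + 103 = 103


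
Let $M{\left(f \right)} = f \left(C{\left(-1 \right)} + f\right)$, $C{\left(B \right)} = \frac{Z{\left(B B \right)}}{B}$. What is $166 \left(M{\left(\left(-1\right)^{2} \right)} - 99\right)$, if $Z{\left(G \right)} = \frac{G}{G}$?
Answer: $-16434$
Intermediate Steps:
$Z{\left(G \right)} = 1$
$C{\left(B \right)} = \frac{1}{B}$ ($C{\left(B \right)} = 1 \frac{1}{B} = \frac{1}{B}$)
$M{\left(f \right)} = f \left(-1 + f\right)$ ($M{\left(f \right)} = f \left(\frac{1}{-1} + f\right) = f \left(-1 + f\right)$)
$166 \left(M{\left(\left(-1\right)^{2} \right)} - 99\right) = 166 \left(\left(-1\right)^{2} \left(-1 + \left(-1\right)^{2}\right) - 99\right) = 166 \left(1 \left(-1 + 1\right) - 99\right) = 166 \left(1 \cdot 0 - 99\right) = 166 \left(0 - 99\right) = 166 \left(-99\right) = -16434$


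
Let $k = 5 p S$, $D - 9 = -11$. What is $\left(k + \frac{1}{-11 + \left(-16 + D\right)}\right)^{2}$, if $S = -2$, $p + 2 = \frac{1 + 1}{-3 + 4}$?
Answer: $\frac{1}{841} \approx 0.0011891$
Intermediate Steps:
$D = -2$ ($D = 9 - 11 = -2$)
$p = 0$ ($p = -2 + \frac{1 + 1}{-3 + 4} = -2 + \frac{2}{1} = -2 + 2 \cdot 1 = -2 + 2 = 0$)
$k = 0$ ($k = 5 \cdot 0 \left(-2\right) = 0 \left(-2\right) = 0$)
$\left(k + \frac{1}{-11 + \left(-16 + D\right)}\right)^{2} = \left(0 + \frac{1}{-11 - 18}\right)^{2} = \left(0 + \frac{1}{-29}\right)^{2} = \left(0 - \frac{1}{29}\right)^{2} = \left(- \frac{1}{29}\right)^{2} = \frac{1}{841}$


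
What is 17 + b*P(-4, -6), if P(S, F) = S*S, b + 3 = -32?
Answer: -543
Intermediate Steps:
b = -35 (b = -3 - 32 = -35)
P(S, F) = S²
17 + b*P(-4, -6) = 17 - 35*(-4)² = 17 - 35*16 = 17 - 560 = -543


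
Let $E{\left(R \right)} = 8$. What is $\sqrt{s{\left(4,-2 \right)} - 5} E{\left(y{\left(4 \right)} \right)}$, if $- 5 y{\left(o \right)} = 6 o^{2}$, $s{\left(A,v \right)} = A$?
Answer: $8 i \approx 8.0 i$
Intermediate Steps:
$y{\left(o \right)} = - \frac{6 o^{2}}{5}$
$\sqrt{s{\left(4,-2 \right)} - 5} E{\left(y{\left(4 \right)} \right)} = \sqrt{4 - 5} \cdot 8 = \sqrt{-1} \cdot 8 = i 8 = 8 i$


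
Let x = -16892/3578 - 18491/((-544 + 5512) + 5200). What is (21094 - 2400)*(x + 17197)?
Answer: 71288876733139/221836 ≈ 3.2136e+8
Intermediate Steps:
x = -2901447/443672 (x = -16892*1/3578 - 18491/(4968 + 5200) = -8446/1789 - 18491/10168 = -8446/1789 - 18491*1/10168 = -8446/1789 - 451/248 = -2901447/443672 ≈ -6.5396)
(21094 - 2400)*(x + 17197) = (21094 - 2400)*(-2901447/443672 + 17197) = 18694*(7626925937/443672) = 71288876733139/221836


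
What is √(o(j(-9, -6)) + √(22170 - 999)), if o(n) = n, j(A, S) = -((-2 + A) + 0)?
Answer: √(11 + √21171) ≈ 12.510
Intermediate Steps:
j(A, S) = 2 - A (j(A, S) = -(-2 + A) = 2 - A)
√(o(j(-9, -6)) + √(22170 - 999)) = √((2 - 1*(-9)) + √(22170 - 999)) = √((2 + 9) + √21171) = √(11 + √21171)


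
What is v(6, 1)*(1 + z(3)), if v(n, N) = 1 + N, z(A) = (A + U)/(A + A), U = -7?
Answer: 2/3 ≈ 0.66667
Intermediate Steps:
z(A) = (-7 + A)/(2*A) (z(A) = (A - 7)/(A + A) = (-7 + A)/((2*A)) = (-7 + A)*(1/(2*A)) = (-7 + A)/(2*A))
v(6, 1)*(1 + z(3)) = (1 + 1)*(1 + (1/2)*(-7 + 3)/3) = 2*(1 + (1/2)*(1/3)*(-4)) = 2*(1 - 2/3) = 2*(1/3) = 2/3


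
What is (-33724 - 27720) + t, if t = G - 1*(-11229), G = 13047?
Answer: -37168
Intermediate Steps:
t = 24276 (t = 13047 - 1*(-11229) = 13047 + 11229 = 24276)
(-33724 - 27720) + t = (-33724 - 27720) + 24276 = -61444 + 24276 = -37168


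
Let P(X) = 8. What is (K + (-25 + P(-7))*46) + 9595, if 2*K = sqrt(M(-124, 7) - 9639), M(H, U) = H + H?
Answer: 8813 + I*sqrt(9887)/2 ≈ 8813.0 + 49.717*I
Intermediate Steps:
M(H, U) = 2*H
K = I*sqrt(9887)/2 (K = sqrt(2*(-124) - 9639)/2 = sqrt(-248 - 9639)/2 = sqrt(-9887)/2 = (I*sqrt(9887))/2 = I*sqrt(9887)/2 ≈ 49.717*I)
(K + (-25 + P(-7))*46) + 9595 = (I*sqrt(9887)/2 + (-25 + 8)*46) + 9595 = (I*sqrt(9887)/2 - 17*46) + 9595 = (I*sqrt(9887)/2 - 782) + 9595 = (-782 + I*sqrt(9887)/2) + 9595 = 8813 + I*sqrt(9887)/2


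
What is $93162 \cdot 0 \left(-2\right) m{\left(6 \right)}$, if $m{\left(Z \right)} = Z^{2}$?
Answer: $0$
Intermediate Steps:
$93162 \cdot 0 \left(-2\right) m{\left(6 \right)} = 93162 \cdot 0 \left(-2\right) 6^{2} = 93162 \cdot 0 \cdot 36 = 93162 \cdot 0 = 0$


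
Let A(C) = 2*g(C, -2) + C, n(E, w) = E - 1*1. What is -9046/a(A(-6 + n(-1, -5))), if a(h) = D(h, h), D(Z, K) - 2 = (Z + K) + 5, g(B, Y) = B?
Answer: 9046/41 ≈ 220.63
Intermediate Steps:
n(E, w) = -1 + E (n(E, w) = E - 1 = -1 + E)
A(C) = 3*C (A(C) = 2*C + C = 3*C)
D(Z, K) = 7 + K + Z (D(Z, K) = 2 + ((Z + K) + 5) = 2 + ((K + Z) + 5) = 2 + (5 + K + Z) = 7 + K + Z)
a(h) = 7 + 2*h (a(h) = 7 + h + h = 7 + 2*h)
-9046/a(A(-6 + n(-1, -5))) = -9046/(7 + 2*(3*(-6 + (-1 - 1)))) = -9046/(7 + 2*(3*(-6 - 2))) = -9046/(7 + 2*(3*(-8))) = -9046/(7 + 2*(-24)) = -9046/(7 - 48) = -9046/(-41) = -9046*(-1/41) = 9046/41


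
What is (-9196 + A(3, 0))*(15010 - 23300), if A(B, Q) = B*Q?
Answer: 76234840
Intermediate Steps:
(-9196 + A(3, 0))*(15010 - 23300) = (-9196 + 3*0)*(15010 - 23300) = (-9196 + 0)*(-8290) = -9196*(-8290) = 76234840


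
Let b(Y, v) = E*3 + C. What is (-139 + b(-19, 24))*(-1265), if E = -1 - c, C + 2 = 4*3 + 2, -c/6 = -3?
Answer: 232760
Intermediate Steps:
c = 18 (c = -6*(-3) = 18)
C = 12 (C = -2 + (4*3 + 2) = -2 + (12 + 2) = -2 + 14 = 12)
E = -19 (E = -1 - 1*18 = -1 - 18 = -19)
b(Y, v) = -45 (b(Y, v) = -19*3 + 12 = -57 + 12 = -45)
(-139 + b(-19, 24))*(-1265) = (-139 - 45)*(-1265) = -184*(-1265) = 232760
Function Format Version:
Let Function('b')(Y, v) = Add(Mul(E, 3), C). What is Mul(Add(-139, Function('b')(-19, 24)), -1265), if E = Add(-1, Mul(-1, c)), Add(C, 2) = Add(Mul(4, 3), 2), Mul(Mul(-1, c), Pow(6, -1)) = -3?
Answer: 232760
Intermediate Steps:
c = 18 (c = Mul(-6, -3) = 18)
C = 12 (C = Add(-2, Add(Mul(4, 3), 2)) = Add(-2, Add(12, 2)) = Add(-2, 14) = 12)
E = -19 (E = Add(-1, Mul(-1, 18)) = Add(-1, -18) = -19)
Function('b')(Y, v) = -45 (Function('b')(Y, v) = Add(Mul(-19, 3), 12) = Add(-57, 12) = -45)
Mul(Add(-139, Function('b')(-19, 24)), -1265) = Mul(Add(-139, -45), -1265) = Mul(-184, -1265) = 232760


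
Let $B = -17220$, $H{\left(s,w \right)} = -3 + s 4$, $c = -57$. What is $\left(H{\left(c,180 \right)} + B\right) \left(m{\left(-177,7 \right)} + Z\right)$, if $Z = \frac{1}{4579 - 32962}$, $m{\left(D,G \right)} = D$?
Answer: $\frac{29223398064}{9461} \approx 3.0888 \cdot 10^{6}$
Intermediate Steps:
$H{\left(s,w \right)} = -3 + 4 s$
$Z = - \frac{1}{28383}$ ($Z = \frac{1}{-28383} = - \frac{1}{28383} \approx -3.5232 \cdot 10^{-5}$)
$\left(H{\left(c,180 \right)} + B\right) \left(m{\left(-177,7 \right)} + Z\right) = \left(\left(-3 + 4 \left(-57\right)\right) - 17220\right) \left(-177 - \frac{1}{28383}\right) = \left(\left(-3 - 228\right) - 17220\right) \left(- \frac{5023792}{28383}\right) = \left(-231 - 17220\right) \left(- \frac{5023792}{28383}\right) = \left(-17451\right) \left(- \frac{5023792}{28383}\right) = \frac{29223398064}{9461}$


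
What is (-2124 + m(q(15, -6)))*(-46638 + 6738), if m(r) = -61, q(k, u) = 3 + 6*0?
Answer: 87181500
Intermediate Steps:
q(k, u) = 3 (q(k, u) = 3 + 0 = 3)
(-2124 + m(q(15, -6)))*(-46638 + 6738) = (-2124 - 61)*(-46638 + 6738) = -2185*(-39900) = 87181500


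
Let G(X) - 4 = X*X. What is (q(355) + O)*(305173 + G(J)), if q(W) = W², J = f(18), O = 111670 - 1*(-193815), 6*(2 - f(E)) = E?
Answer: 131687358780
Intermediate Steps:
f(E) = 2 - E/6
O = 305485 (O = 111670 + 193815 = 305485)
J = -1 (J = 2 - ⅙*18 = 2 - 3 = -1)
G(X) = 4 + X² (G(X) = 4 + X*X = 4 + X²)
(q(355) + O)*(305173 + G(J)) = (355² + 305485)*(305173 + (4 + (-1)²)) = (126025 + 305485)*(305173 + (4 + 1)) = 431510*(305173 + 5) = 431510*305178 = 131687358780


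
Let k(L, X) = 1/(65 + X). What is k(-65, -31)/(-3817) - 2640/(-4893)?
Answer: 114203009/211667918 ≈ 0.53954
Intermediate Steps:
k(-65, -31)/(-3817) - 2640/(-4893) = 1/((65 - 31)*(-3817)) - 2640/(-4893) = -1/3817/34 - 2640*(-1/4893) = (1/34)*(-1/3817) + 880/1631 = -1/129778 + 880/1631 = 114203009/211667918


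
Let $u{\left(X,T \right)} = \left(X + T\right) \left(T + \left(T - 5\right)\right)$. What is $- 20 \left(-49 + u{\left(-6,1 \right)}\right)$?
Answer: $680$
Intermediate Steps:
$u{\left(X,T \right)} = \left(-5 + 2 T\right) \left(T + X\right)$ ($u{\left(X,T \right)} = \left(T + X\right) \left(T + \left(-5 + T\right)\right) = \left(T + X\right) \left(-5 + 2 T\right) = \left(-5 + 2 T\right) \left(T + X\right)$)
$- 20 \left(-49 + u{\left(-6,1 \right)}\right) = - 20 \left(-49 + \left(\left(-5\right) 1 - -30 + 2 \cdot 1^{2} + 2 \cdot 1 \left(-6\right)\right)\right) = - 20 \left(-49 + \left(-5 + 30 + 2 \cdot 1 - 12\right)\right) = - 20 \left(-49 + \left(-5 + 30 + 2 - 12\right)\right) = - 20 \left(-49 + 15\right) = \left(-20\right) \left(-34\right) = 680$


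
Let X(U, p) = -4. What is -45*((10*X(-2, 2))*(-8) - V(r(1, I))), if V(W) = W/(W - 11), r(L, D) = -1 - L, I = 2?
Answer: -187110/13 ≈ -14393.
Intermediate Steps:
V(W) = W/(-11 + W)
-45*((10*X(-2, 2))*(-8) - V(r(1, I))) = -45*((10*(-4))*(-8) - (-1 - 1*1)/(-11 + (-1 - 1*1))) = -45*(-40*(-8) - (-1 - 1)/(-11 + (-1 - 1))) = -45*(320 - (-2)/(-11 - 2)) = -45*(320 - (-2)/(-13)) = -45*(320 - (-2)*(-1)/13) = -45*(320 - 1*2/13) = -45*(320 - 2/13) = -45*4158/13 = -187110/13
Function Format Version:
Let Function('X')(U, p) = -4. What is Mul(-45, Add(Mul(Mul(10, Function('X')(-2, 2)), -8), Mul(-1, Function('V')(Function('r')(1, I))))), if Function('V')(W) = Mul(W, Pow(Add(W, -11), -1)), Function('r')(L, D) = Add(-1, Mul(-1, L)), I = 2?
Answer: Rational(-187110, 13) ≈ -14393.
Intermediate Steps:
Function('V')(W) = Mul(W, Pow(Add(-11, W), -1))
Mul(-45, Add(Mul(Mul(10, Function('X')(-2, 2)), -8), Mul(-1, Function('V')(Function('r')(1, I))))) = Mul(-45, Add(Mul(Mul(10, -4), -8), Mul(-1, Mul(Add(-1, Mul(-1, 1)), Pow(Add(-11, Add(-1, Mul(-1, 1))), -1))))) = Mul(-45, Add(Mul(-40, -8), Mul(-1, Mul(Add(-1, -1), Pow(Add(-11, Add(-1, -1)), -1))))) = Mul(-45, Add(320, Mul(-1, Mul(-2, Pow(Add(-11, -2), -1))))) = Mul(-45, Add(320, Mul(-1, Mul(-2, Pow(-13, -1))))) = Mul(-45, Add(320, Mul(-1, Mul(-2, Rational(-1, 13))))) = Mul(-45, Add(320, Mul(-1, Rational(2, 13)))) = Mul(-45, Add(320, Rational(-2, 13))) = Mul(-45, Rational(4158, 13)) = Rational(-187110, 13)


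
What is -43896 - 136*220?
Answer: -73816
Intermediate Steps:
-43896 - 136*220 = -43896 - 1*29920 = -43896 - 29920 = -73816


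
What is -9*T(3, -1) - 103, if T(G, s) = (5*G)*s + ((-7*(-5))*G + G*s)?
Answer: -886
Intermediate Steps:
T(G, s) = 35*G + 6*G*s (T(G, s) = 5*G*s + (35*G + G*s) = 35*G + 6*G*s)
-9*T(3, -1) - 103 = -27*(35 + 6*(-1)) - 103 = -27*(35 - 6) - 103 = -27*29 - 103 = -9*87 - 103 = -783 - 103 = -886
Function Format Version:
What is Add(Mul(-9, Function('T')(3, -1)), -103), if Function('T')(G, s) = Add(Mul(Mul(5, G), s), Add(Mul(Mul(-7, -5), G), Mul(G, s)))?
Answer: -886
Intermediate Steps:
Function('T')(G, s) = Add(Mul(35, G), Mul(6, G, s)) (Function('T')(G, s) = Add(Mul(5, G, s), Add(Mul(35, G), Mul(G, s))) = Add(Mul(35, G), Mul(6, G, s)))
Add(Mul(-9, Function('T')(3, -1)), -103) = Add(Mul(-9, Mul(3, Add(35, Mul(6, -1)))), -103) = Add(Mul(-9, Mul(3, Add(35, -6))), -103) = Add(Mul(-9, Mul(3, 29)), -103) = Add(Mul(-9, 87), -103) = Add(-783, -103) = -886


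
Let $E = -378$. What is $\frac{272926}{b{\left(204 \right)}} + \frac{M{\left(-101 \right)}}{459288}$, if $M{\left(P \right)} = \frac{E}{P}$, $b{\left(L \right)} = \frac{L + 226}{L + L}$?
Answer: $\frac{143485840133379}{554079940} \approx 2.5896 \cdot 10^{5}$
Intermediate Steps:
$b{\left(L \right)} = \frac{226 + L}{2 L}$
$M{\left(P \right)} = - \frac{378}{P}$
$\frac{272926}{b{\left(204 \right)}} + \frac{M{\left(-101 \right)}}{459288} = \frac{272926}{\frac{1}{2} \cdot \frac{1}{204} \left(226 + 204\right)} + \frac{\left(-378\right) \frac{1}{-101}}{459288} = \frac{272926}{\frac{1}{2} \cdot \frac{1}{204} \cdot 430} + \left(-378\right) \left(- \frac{1}{101}\right) \frac{1}{459288} = \frac{272926}{\frac{215}{204}} + \frac{378}{101} \cdot \frac{1}{459288} = 272926 \cdot \frac{204}{215} + \frac{21}{2577116} = \frac{55676904}{215} + \frac{21}{2577116} = \frac{143485840133379}{554079940}$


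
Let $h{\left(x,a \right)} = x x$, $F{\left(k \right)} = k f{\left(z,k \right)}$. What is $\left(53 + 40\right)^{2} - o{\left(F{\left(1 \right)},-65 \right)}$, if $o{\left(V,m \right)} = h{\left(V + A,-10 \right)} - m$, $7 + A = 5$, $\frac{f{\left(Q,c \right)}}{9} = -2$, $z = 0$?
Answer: $8184$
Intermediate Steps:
$f{\left(Q,c \right)} = -18$ ($f{\left(Q,c \right)} = 9 \left(-2\right) = -18$)
$A = -2$ ($A = -7 + 5 = -2$)
$F{\left(k \right)} = - 18 k$ ($F{\left(k \right)} = k \left(-18\right) = - 18 k$)
$h{\left(x,a \right)} = x^{2}$
$o{\left(V,m \right)} = \left(-2 + V\right)^{2} - m$ ($o{\left(V,m \right)} = \left(V - 2\right)^{2} - m = \left(-2 + V\right)^{2} - m$)
$\left(53 + 40\right)^{2} - o{\left(F{\left(1 \right)},-65 \right)} = \left(53 + 40\right)^{2} - \left(\left(-2 - 18\right)^{2} - -65\right) = 93^{2} - \left(\left(-2 - 18\right)^{2} + 65\right) = 8649 - \left(\left(-20\right)^{2} + 65\right) = 8649 - \left(400 + 65\right) = 8649 - 465 = 8184$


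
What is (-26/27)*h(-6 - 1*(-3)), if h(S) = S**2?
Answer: -26/3 ≈ -8.6667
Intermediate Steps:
(-26/27)*h(-6 - 1*(-3)) = (-26/27)*(-6 - 1*(-3))**2 = (-26*1/27)*(-6 + 3)**2 = -26/27*(-3)**2 = -26/27*9 = -26/3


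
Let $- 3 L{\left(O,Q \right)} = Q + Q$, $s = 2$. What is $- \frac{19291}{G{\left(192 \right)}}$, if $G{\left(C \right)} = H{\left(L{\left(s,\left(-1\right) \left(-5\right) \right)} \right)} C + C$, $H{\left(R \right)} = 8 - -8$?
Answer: $- \frac{19291}{3264} \approx -5.9102$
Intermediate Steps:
$L{\left(O,Q \right)} = - \frac{2 Q}{3}$ ($L{\left(O,Q \right)} = - \frac{Q + Q}{3} = - \frac{2 Q}{3}$)
$H{\left(R \right)} = 16$ ($H{\left(R \right)} = 8 + 8 = 16$)
$G{\left(C \right)} = 17 C$ ($G{\left(C \right)} = 16 C + C = 17 C$)
$- \frac{19291}{G{\left(192 \right)}} = - \frac{19291}{17 \cdot 192} = - \frac{19291}{3264}$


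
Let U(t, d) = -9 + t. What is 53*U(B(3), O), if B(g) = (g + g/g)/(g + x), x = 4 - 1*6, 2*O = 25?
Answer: -265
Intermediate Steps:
O = 25/2 (O = (1/2)*25 = 25/2 ≈ 12.500)
x = -2 (x = 4 - 6 = -2)
B(g) = (1 + g)/(-2 + g) (B(g) = (g + g/g)/(g - 2) = (g + 1)/(-2 + g) = (1 + g)/(-2 + g))
53*U(B(3), O) = 53*(-9 + (1 + 3)/(-2 + 3)) = 53*(-9 + 4/1) = 53*(-9 + 1*4) = 53*(-9 + 4) = 53*(-5) = -265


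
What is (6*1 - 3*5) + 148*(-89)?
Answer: -13181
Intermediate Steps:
(6*1 - 3*5) + 148*(-89) = (6 - 15) - 13172 = -9 - 13172 = -13181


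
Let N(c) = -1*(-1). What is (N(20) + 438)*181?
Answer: 79459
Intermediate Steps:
N(c) = 1
(N(20) + 438)*181 = (1 + 438)*181 = 439*181 = 79459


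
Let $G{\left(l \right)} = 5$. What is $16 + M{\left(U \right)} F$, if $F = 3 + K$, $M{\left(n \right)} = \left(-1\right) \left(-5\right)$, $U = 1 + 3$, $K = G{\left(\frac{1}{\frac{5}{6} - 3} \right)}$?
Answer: $56$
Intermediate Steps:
$K = 5$
$U = 4$
$M{\left(n \right)} = 5$
$F = 8$ ($F = 3 + 5 = 8$)
$16 + M{\left(U \right)} F = 16 + 5 \cdot 8 = 16 + 40 = 56$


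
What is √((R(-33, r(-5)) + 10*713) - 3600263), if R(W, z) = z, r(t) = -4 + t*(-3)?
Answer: I*√3593122 ≈ 1895.6*I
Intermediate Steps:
r(t) = -4 - 3*t
√((R(-33, r(-5)) + 10*713) - 3600263) = √(((-4 - 3*(-5)) + 10*713) - 3600263) = √(((-4 + 15) + 7130) - 3600263) = √((11 + 7130) - 3600263) = √(7141 - 3600263) = √(-3593122) = I*√3593122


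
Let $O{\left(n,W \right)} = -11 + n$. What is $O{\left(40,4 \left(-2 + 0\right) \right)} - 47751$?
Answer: $-47722$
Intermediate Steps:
$O{\left(40,4 \left(-2 + 0\right) \right)} - 47751 = \left(-11 + 40\right) - 47751 = 29 - 47751 = -47722$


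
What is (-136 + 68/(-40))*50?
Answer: -6885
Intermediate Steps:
(-136 + 68/(-40))*50 = (-136 + 68*(-1/40))*50 = (-136 - 17/10)*50 = -1377/10*50 = -6885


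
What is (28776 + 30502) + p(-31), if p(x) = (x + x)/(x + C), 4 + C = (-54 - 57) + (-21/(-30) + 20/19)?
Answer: 1624643926/27407 ≈ 59278.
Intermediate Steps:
C = -21517/190 (C = -4 + ((-54 - 57) + (-21/(-30) + 20/19)) = -4 + (-111 + (-21*(-1/30) + 20*(1/19))) = -4 + (-111 + (7/10 + 20/19)) = -4 + (-111 + 333/190) = -4 - 20757/190 = -21517/190 ≈ -113.25)
p(x) = 2*x/(-21517/190 + x) (p(x) = (x + x)/(x - 21517/190) = (2*x)/(-21517/190 + x) = 2*x/(-21517/190 + x))
(28776 + 30502) + p(-31) = (28776 + 30502) + 380*(-31)/(-21517 + 190*(-31)) = 59278 + 380*(-31)/(-21517 - 5890) = 59278 + 380*(-31)/(-27407) = 59278 + 380*(-31)*(-1/27407) = 59278 + 11780/27407 = 1624643926/27407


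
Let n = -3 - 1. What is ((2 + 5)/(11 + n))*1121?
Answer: 1121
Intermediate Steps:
n = -4
((2 + 5)/(11 + n))*1121 = ((2 + 5)/(11 - 4))*1121 = (7/7)*1121 = (7*(⅐))*1121 = 1*1121 = 1121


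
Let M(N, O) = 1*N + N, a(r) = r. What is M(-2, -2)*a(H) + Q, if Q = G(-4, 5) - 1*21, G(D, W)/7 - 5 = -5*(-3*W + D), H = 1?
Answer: 675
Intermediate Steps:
G(D, W) = 35 - 35*D + 105*W (G(D, W) = 35 + 7*(-5*(-3*W + D)) = 35 + 7*(-5*(D - 3*W)) = 35 + 7*(-5*D + 15*W) = 35 + (-35*D + 105*W) = 35 - 35*D + 105*W)
Q = 679 (Q = (35 - 35*(-4) + 105*5) - 1*21 = (35 + 140 + 525) - 21 = 700 - 21 = 679)
M(N, O) = 2*N (M(N, O) = N + N = 2*N)
M(-2, -2)*a(H) + Q = (2*(-2))*1 + 679 = -4*1 + 679 = -4 + 679 = 675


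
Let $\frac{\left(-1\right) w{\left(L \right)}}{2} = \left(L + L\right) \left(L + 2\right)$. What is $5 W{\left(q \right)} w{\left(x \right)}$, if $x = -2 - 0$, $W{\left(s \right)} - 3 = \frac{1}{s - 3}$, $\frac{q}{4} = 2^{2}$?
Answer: $0$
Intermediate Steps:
$q = 16$ ($q = 4 \cdot 2^{2} = 4 \cdot 4 = 16$)
$W{\left(s \right)} = 3 + \frac{1}{-3 + s}$ ($W{\left(s \right)} = 3 + \frac{1}{s - 3} = 3 + \frac{1}{-3 + s}$)
$x = -2$ ($x = -2 + 0 = -2$)
$w{\left(L \right)} = - 4 L \left(2 + L\right)$ ($w{\left(L \right)} = - 2 \left(L + L\right) \left(L + 2\right) = - 2 \cdot 2 L \left(2 + L\right) = - 4 L \left(2 + L\right)$)
$5 W{\left(q \right)} w{\left(x \right)} = 5 \frac{-8 + 3 \cdot 16}{-3 + 16} \left(\left(-4\right) \left(-2\right) \left(2 - 2\right)\right) = 5 \frac{-8 + 48}{13} \left(\left(-4\right) \left(-2\right) 0\right) = 5 \cdot \frac{1}{13} \cdot 40 \cdot 0 = 5 \cdot \frac{40}{13} \cdot 0 = \frac{200}{13} \cdot 0 = 0$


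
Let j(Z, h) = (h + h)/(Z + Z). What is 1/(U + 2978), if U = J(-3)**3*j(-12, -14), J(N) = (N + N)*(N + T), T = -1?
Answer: 1/19106 ≈ 5.2340e-5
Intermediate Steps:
J(N) = 2*N*(-1 + N) (J(N) = (N + N)*(N - 1) = (2*N)*(-1 + N) = 2*N*(-1 + N))
j(Z, h) = h/Z (j(Z, h) = (2*h)/((2*Z)) = (2*h)*(1/(2*Z)) = h/Z)
U = 16128 (U = (2*(-3)*(-1 - 3))**3*(-14/(-12)) = (2*(-3)*(-4))**3*(-14*(-1/12)) = 24**3*(7/6) = 13824*(7/6) = 16128)
1/(U + 2978) = 1/(16128 + 2978) = 1/19106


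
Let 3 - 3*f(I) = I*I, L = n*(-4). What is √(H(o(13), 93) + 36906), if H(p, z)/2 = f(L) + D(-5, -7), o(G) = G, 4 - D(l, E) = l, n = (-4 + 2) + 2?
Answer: √36926 ≈ 192.16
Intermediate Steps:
n = 0 (n = -2 + 2 = 0)
D(l, E) = 4 - l
L = 0 (L = 0*(-4) = 0)
f(I) = 1 - I²/3 (f(I) = 1 - I*I/3 = 1 - I²/3)
H(p, z) = 20 (H(p, z) = 2*((1 - ⅓*0²) + (4 - 1*(-5))) = 2*((1 - ⅓*0) + (4 + 5)) = 2*((1 + 0) + 9) = 2*(1 + 9) = 2*10 = 20)
√(H(o(13), 93) + 36906) = √(20 + 36906) = √36926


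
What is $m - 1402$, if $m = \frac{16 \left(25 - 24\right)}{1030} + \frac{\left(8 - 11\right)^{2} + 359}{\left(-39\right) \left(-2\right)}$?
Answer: $- \frac{28064098}{20085} \approx -1397.3$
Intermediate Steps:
$m = \frac{95072}{20085}$ ($m = 16 \cdot 1 \cdot \frac{1}{1030} + \frac{\left(-3\right)^{2} + 359}{78} = 16 \cdot \frac{1}{1030} + \left(9 + 359\right) \frac{1}{78} = \frac{8}{515} + 368 \cdot \frac{1}{78} = \frac{8}{515} + \frac{184}{39} = \frac{95072}{20085} \approx 4.7335$)
$m - 1402 = \frac{95072}{20085} - 1402 = - \frac{28064098}{20085}$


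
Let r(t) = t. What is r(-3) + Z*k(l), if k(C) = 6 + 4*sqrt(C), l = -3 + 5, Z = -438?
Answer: -2631 - 1752*sqrt(2) ≈ -5108.7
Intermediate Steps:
l = 2
r(-3) + Z*k(l) = -3 - 438*(6 + 4*sqrt(2)) = -3 + (-2628 - 1752*sqrt(2)) = -2631 - 1752*sqrt(2)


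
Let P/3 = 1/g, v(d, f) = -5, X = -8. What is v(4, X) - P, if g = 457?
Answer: -2288/457 ≈ -5.0066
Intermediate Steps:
P = 3/457 ≈ 0.0065646
v(4, X) - P = -5 - 1*3/457 = -5 - 3/457 = -2288/457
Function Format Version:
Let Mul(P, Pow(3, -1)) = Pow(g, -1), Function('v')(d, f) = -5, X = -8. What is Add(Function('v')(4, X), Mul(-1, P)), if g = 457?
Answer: Rational(-2288, 457) ≈ -5.0066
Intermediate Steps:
P = Rational(3, 457) (P = Mul(3, Pow(457, -1)) = Mul(3, Rational(1, 457)) = Rational(3, 457) ≈ 0.0065646)
Add(Function('v')(4, X), Mul(-1, P)) = Add(-5, Mul(-1, Rational(3, 457))) = Add(-5, Rational(-3, 457)) = Rational(-2288, 457)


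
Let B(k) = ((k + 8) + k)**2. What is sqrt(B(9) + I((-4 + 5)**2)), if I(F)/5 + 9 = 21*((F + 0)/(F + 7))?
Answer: sqrt(10306)/4 ≈ 25.380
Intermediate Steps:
I(F) = -45 + 105*F/(7 + F) (I(F) = -45 + 5*(21*((F + 0)/(F + 7))) = -45 + 5*(21*(F/(7 + F))) = -45 + 5*(21*F/(7 + F)) = -45 + 105*F/(7 + F))
B(k) = (8 + 2*k)**2 (B(k) = ((8 + k) + k)**2 = (8 + 2*k)**2)
sqrt(B(9) + I((-4 + 5)**2)) = sqrt(4*(4 + 9)**2 + 15*(-21 + 4*(-4 + 5)**2)/(7 + (-4 + 5)**2)) = sqrt(4*13**2 + 15*(-21 + 4*1**2)/(7 + 1**2)) = sqrt(4*169 + 15*(-21 + 4*1)/(7 + 1)) = sqrt(676 + 15*(-21 + 4)/8) = sqrt(676 + 15*(1/8)*(-17)) = sqrt(676 - 255/8) = sqrt(5153/8) = sqrt(10306)/4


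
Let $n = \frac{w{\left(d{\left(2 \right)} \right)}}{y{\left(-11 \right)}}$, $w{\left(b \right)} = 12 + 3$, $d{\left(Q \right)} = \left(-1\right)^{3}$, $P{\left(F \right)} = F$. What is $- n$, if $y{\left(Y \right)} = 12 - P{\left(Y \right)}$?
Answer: $- \frac{15}{23} \approx -0.65217$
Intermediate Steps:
$d{\left(Q \right)} = -1$
$y{\left(Y \right)} = 12 - Y$
$w{\left(b \right)} = 15$
$n = \frac{15}{23}$ ($n = \frac{15}{12 - -11} = \frac{15}{12 + 11} = \frac{15}{23} \approx 0.65217$)
$- n = \left(-1\right) \frac{15}{23} = - \frac{15}{23}$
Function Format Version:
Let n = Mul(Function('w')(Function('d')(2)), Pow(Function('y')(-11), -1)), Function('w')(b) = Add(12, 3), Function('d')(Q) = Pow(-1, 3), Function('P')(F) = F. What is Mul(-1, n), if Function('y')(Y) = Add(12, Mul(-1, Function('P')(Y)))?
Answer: Rational(-15, 23) ≈ -0.65217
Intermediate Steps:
Function('d')(Q) = -1
Function('y')(Y) = Add(12, Mul(-1, Y))
Function('w')(b) = 15
n = Rational(15, 23) (n = Mul(15, Pow(Add(12, Mul(-1, -11)), -1)) = Mul(15, Pow(Add(12, 11), -1)) = Mul(15, Pow(23, -1)) = Mul(15, Rational(1, 23)) = Rational(15, 23) ≈ 0.65217)
Mul(-1, n) = Mul(-1, Rational(15, 23)) = Rational(-15, 23)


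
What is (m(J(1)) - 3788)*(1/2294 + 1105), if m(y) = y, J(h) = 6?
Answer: -154627131/37 ≈ -4.1791e+6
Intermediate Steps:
(m(J(1)) - 3788)*(1/2294 + 1105) = (6 - 3788)*(1/2294 + 1105) = -3782*(1/2294 + 1105) = -3782*2534871/2294 = -154627131/37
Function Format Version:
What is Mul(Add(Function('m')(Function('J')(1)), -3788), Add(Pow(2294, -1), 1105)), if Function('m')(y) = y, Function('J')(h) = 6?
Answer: Rational(-154627131, 37) ≈ -4.1791e+6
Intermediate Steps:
Mul(Add(Function('m')(Function('J')(1)), -3788), Add(Pow(2294, -1), 1105)) = Mul(Add(6, -3788), Add(Pow(2294, -1), 1105)) = Mul(-3782, Add(Rational(1, 2294), 1105)) = Mul(-3782, Rational(2534871, 2294)) = Rational(-154627131, 37)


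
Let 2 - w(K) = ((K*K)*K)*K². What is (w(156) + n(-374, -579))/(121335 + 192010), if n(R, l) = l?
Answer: -92389580353/313345 ≈ -2.9485e+5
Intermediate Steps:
w(K) = 2 - K⁵ (w(K) = 2 - (K*K)*K*K² = 2 - K²*K*K² = 2 - K³*K² = 2 - K⁵)
(w(156) + n(-374, -579))/(121335 + 192010) = ((2 - 1*156⁵) - 579)/(121335 + 192010) = ((2 - 1*92389579776) - 579)/313345 = ((2 - 92389579776) - 579)*(1/313345) = (-92389579774 - 579)*(1/313345) = -92389580353*1/313345 = -92389580353/313345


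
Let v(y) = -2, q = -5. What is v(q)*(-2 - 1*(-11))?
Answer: -18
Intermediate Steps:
v(q)*(-2 - 1*(-11)) = -2*(-2 - 1*(-11)) = -2*(-2 + 11) = -2*9 = -18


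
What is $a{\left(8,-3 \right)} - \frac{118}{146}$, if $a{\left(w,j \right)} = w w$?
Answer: $\frac{4613}{73} \approx 63.192$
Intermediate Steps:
$a{\left(w,j \right)} = w^{2}$
$a{\left(8,-3 \right)} - \frac{118}{146} = 8^{2} - \frac{118}{146} = 64 - \frac{59}{73} = \frac{4613}{73}$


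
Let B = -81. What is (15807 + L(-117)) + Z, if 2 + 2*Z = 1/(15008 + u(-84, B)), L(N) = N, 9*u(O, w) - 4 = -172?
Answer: 1411005907/89936 ≈ 15689.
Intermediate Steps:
u(O, w) = -56/3 (u(O, w) = 4/9 + (⅑)*(-172) = 4/9 - 172/9 = -56/3)
Z = -89933/89936 (Z = -1 + 1/(2*(15008 - 56/3)) = -1 + 1/(2*(44968/3)) = -1 + (½)*(3/44968) = -1 + 3/89936 = -89933/89936 ≈ -0.99997)
(15807 + L(-117)) + Z = (15807 - 117) - 89933/89936 = 15690 - 89933/89936 = 1411005907/89936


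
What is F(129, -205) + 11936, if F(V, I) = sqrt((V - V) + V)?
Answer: 11936 + sqrt(129) ≈ 11947.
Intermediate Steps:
F(V, I) = sqrt(V) (F(V, I) = sqrt(0 + V) = sqrt(V))
F(129, -205) + 11936 = sqrt(129) + 11936 = 11936 + sqrt(129)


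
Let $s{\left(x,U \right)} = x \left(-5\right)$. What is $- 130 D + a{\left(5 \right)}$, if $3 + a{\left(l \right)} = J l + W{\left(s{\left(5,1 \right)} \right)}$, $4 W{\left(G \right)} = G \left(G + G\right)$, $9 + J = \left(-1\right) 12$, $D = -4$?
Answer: $\frac{1449}{2} \approx 724.5$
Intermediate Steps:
$s{\left(x,U \right)} = - 5 x$
$J = -21$ ($J = -9 - 12 = -21$)
$W{\left(G \right)} = \frac{G^{2}}{2}$ ($W{\left(G \right)} = \frac{G \left(G + G\right)}{4} = \frac{G 2 G}{4} = \frac{2 G^{2}}{4} = \frac{G^{2}}{2}$)
$a{\left(l \right)} = \frac{619}{2} - 21 l$ ($a{\left(l \right)} = -3 - \left(- \frac{625}{2} + 21 l\right) = \frac{619}{2} - 21 l$)
$- 130 D + a{\left(5 \right)} = \left(-130\right) \left(-4\right) + \left(\frac{619}{2} - 105\right) = 520 + \left(\frac{619}{2} - 105\right) = 520 + \frac{409}{2} = \frac{1449}{2}$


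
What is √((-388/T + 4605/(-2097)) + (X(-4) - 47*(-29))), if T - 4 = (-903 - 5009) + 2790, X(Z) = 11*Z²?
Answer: 2*√456289251857385/1089741 ≈ 39.204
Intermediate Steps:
T = -3118 (T = 4 + ((-903 - 5009) + 2790) = 4 + (-5912 + 2790) = 4 - 3122 = -3118)
√((-388/T + 4605/(-2097)) + (X(-4) - 47*(-29))) = √((-388/(-3118) + 4605/(-2097)) + (11*(-4)² - 47*(-29))) = √((-388*(-1/3118) + 4605*(-1/2097)) + (11*16 + 1363)) = √((194/1559 - 1535/699) + (176 + 1363)) = √(-2257459/1089741 + 1539) = √(1674853940/1089741) = 2*√456289251857385/1089741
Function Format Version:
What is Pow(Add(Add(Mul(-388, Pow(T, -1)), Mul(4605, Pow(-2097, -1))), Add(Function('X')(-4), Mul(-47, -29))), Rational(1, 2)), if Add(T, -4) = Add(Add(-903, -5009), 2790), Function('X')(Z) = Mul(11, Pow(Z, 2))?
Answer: Mul(Rational(2, 1089741), Pow(456289251857385, Rational(1, 2))) ≈ 39.204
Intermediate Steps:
T = -3118 (T = Add(4, Add(Add(-903, -5009), 2790)) = Add(4, Add(-5912, 2790)) = Add(4, -3122) = -3118)
Pow(Add(Add(Mul(-388, Pow(T, -1)), Mul(4605, Pow(-2097, -1))), Add(Function('X')(-4), Mul(-47, -29))), Rational(1, 2)) = Pow(Add(Add(Mul(-388, Pow(-3118, -1)), Mul(4605, Pow(-2097, -1))), Add(Mul(11, Pow(-4, 2)), Mul(-47, -29))), Rational(1, 2)) = Pow(Add(Add(Mul(-388, Rational(-1, 3118)), Mul(4605, Rational(-1, 2097))), Add(Mul(11, 16), 1363)), Rational(1, 2)) = Pow(Add(Add(Rational(194, 1559), Rational(-1535, 699)), Add(176, 1363)), Rational(1, 2)) = Pow(Add(Rational(-2257459, 1089741), 1539), Rational(1, 2)) = Pow(Rational(1674853940, 1089741), Rational(1, 2)) = Mul(Rational(2, 1089741), Pow(456289251857385, Rational(1, 2)))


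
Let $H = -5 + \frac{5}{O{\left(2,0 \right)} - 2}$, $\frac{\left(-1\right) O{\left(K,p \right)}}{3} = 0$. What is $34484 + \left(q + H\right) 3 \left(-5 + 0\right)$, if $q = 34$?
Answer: $\frac{68173}{2} \approx 34087.0$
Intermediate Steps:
$O{\left(K,p \right)} = 0$ ($O{\left(K,p \right)} = \left(-3\right) 0 = 0$)
$H = - \frac{15}{2}$ ($H = -5 + \frac{5}{0 - 2} = -5 + \frac{5}{-2} = -5 + 5 \left(- \frac{1}{2}\right) = -5 - \frac{5}{2} = - \frac{15}{2} \approx -7.5$)
$34484 + \left(q + H\right) 3 \left(-5 + 0\right) = 34484 + \left(34 - \frac{15}{2}\right) 3 \left(-5 + 0\right) = 34484 + \frac{53 \cdot 3 \left(-5\right)}{2} = 34484 + \frac{53}{2} \left(-15\right) = 34484 - \frac{795}{2} = \frac{68173}{2}$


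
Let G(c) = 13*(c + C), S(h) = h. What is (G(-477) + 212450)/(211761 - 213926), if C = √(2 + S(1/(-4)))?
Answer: -206249/2165 - 13*√7/4330 ≈ -95.273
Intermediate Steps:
C = √7/2 (C = √(2 + 1/(-4)) = √(2 - ¼) = √(7/4) = √7/2 ≈ 1.3229)
G(c) = 13*c + 13*√7/2 (G(c) = 13*(c + √7/2) = 13*c + 13*√7/2)
(G(-477) + 212450)/(211761 - 213926) = ((13*(-477) + 13*√7/2) + 212450)/(211761 - 213926) = ((-6201 + 13*√7/2) + 212450)/(-2165) = (206249 + 13*√7/2)*(-1/2165) = -206249/2165 - 13*√7/4330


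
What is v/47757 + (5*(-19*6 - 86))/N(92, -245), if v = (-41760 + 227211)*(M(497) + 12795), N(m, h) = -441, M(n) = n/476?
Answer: 23721982111907/477378972 ≈ 49692.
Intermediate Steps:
M(n) = n/476 (M(n) = n*(1/476) = n/476)
v = 161366664081/68 (v = (-41760 + 227211)*((1/476)*497 + 12795) = 185451*(71/68 + 12795) = 185451*(870131/68) = 161366664081/68 ≈ 2.3730e+9)
v/47757 + (5*(-19*6 - 86))/N(92, -245) = (161366664081/68)/47757 + (5*(-19*6 - 86))/(-441) = (161366664081/68)*(1/47757) + (5*(-114 - 86))*(-1/441) = 53788888027/1082492 + (5*(-200))*(-1/441) = 53788888027/1082492 - 1000*(-1/441) = 53788888027/1082492 + 1000/441 = 23721982111907/477378972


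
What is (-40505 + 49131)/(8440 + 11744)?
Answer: 4313/10092 ≈ 0.42737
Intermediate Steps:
(-40505 + 49131)/(8440 + 11744) = 8626/20184 = 8626*(1/20184) = 4313/10092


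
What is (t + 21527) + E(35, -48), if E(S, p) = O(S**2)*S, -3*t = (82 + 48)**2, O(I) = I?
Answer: 176306/3 ≈ 58769.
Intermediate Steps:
t = -16900/3 (t = -(82 + 48)**2/3 = -1/3*130**2 = -1/3*16900 = -16900/3 ≈ -5633.3)
E(S, p) = S**3 (E(S, p) = S**2*S = S**3)
(t + 21527) + E(35, -48) = (-16900/3 + 21527) + 35**3 = 47681/3 + 42875 = 176306/3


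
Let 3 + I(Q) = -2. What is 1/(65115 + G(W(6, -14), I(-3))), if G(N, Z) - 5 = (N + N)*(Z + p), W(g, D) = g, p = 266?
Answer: 1/68252 ≈ 1.4652e-5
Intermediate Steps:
I(Q) = -5 (I(Q) = -3 - 2 = -5)
G(N, Z) = 5 + 2*N*(266 + Z) (G(N, Z) = 5 + (N + N)*(Z + 266) = 5 + (2*N)*(266 + Z) = 5 + 2*N*(266 + Z))
1/(65115 + G(W(6, -14), I(-3))) = 1/(65115 + (5 + 532*6 + 2*6*(-5))) = 1/(65115 + (5 + 3192 - 60)) = 1/(65115 + 3137) = 1/68252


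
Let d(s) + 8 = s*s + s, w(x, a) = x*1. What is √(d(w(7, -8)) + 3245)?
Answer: √3293 ≈ 57.385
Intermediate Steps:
w(x, a) = x
d(s) = -8 + s + s² (d(s) = -8 + (s*s + s) = -8 + (s² + s) = -8 + (s + s²) = -8 + s + s²)
√(d(w(7, -8)) + 3245) = √((-8 + 7 + 7²) + 3245) = √((-8 + 7 + 49) + 3245) = √(48 + 3245) = √3293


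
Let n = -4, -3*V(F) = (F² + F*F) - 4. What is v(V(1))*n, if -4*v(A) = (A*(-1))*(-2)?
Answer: 4/3 ≈ 1.3333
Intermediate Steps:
V(F) = 4/3 - 2*F²/3 (V(F) = -((F² + F*F) - 4)/3 = -((F² + F²) - 4)/3 = -(2*F² - 4)/3 = -(-4 + 2*F²)/3 = 4/3 - 2*F²/3)
v(A) = -A/2 (v(A) = -A*(-1)*(-2)/4 = -(-A)*(-2)/4 = -A/2)
v(V(1))*n = -(4/3 - ⅔*1²)/2*(-4) = -(4/3 - ⅔*1)/2*(-4) = -(4/3 - ⅔)/2*(-4) = -½*⅔*(-4) = -⅓*(-4) = 4/3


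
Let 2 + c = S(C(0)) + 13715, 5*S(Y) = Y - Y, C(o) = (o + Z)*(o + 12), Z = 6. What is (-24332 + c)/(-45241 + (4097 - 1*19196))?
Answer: 1517/8620 ≈ 0.17599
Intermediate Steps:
C(o) = (6 + o)*(12 + o) (C(o) = (o + 6)*(o + 12) = (6 + o)*(12 + o))
S(Y) = 0 (S(Y) = (Y - Y)/5 = (⅕)*0 = 0)
c = 13713 (c = -2 + (0 + 13715) = -2 + 13715 = 13713)
(-24332 + c)/(-45241 + (4097 - 1*19196)) = (-24332 + 13713)/(-45241 + (4097 - 1*19196)) = -10619/(-45241 + (4097 - 19196)) = -10619/(-45241 - 15099) = -10619/(-60340) = -10619*(-1/60340) = 1517/8620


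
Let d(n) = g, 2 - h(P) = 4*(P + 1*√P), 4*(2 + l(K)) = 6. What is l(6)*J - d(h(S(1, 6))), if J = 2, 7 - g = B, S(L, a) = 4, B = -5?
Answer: -13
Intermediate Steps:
l(K) = -½ (l(K) = -2 + (¼)*6 = -2 + 3/2 = -½)
h(P) = 2 - 4*P - 4*√P (h(P) = 2 - 4*(P + 1*√P) = 2 - 4*(P + √P) = 2 - (4*P + 4*√P) = 2 + (-4*P - 4*√P) = 2 - 4*P - 4*√P)
g = 12 (g = 7 - 1*(-5) = 7 + 5 = 12)
d(n) = 12
l(6)*J - d(h(S(1, 6))) = -½*2 - 1*12 = -1 - 12 = -13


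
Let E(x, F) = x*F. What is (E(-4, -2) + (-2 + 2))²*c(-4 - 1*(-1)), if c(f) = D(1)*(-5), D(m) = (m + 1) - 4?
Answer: 640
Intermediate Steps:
E(x, F) = F*x
D(m) = -3 + m (D(m) = (1 + m) - 4 = -3 + m)
c(f) = 10 (c(f) = (-3 + 1)*(-5) = -2*(-5) = 10)
(E(-4, -2) + (-2 + 2))²*c(-4 - 1*(-1)) = (-2*(-4) + (-2 + 2))²*10 = (8 + 0)²*10 = 8²*10 = 64*10 = 640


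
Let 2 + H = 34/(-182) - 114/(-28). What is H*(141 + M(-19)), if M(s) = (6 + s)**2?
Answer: 7595/13 ≈ 584.23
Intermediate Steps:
H = 49/26 (H = -2 + (34/(-182) - 114/(-28)) = -2 + (34*(-1/182) - 114*(-1/28)) = -2 + (-17/91 + 57/14) = -2 + 101/26 = 49/26 ≈ 1.8846)
H*(141 + M(-19)) = 49*(141 + (6 - 19)**2)/26 = 49*(141 + (-13)**2)/26 = 49*(141 + 169)/26 = (49/26)*310 = 7595/13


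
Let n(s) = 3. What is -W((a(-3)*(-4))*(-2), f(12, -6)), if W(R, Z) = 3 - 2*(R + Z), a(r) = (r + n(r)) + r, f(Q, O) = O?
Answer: -63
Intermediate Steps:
a(r) = 3 + 2*r (a(r) = (r + 3) + r = (3 + r) + r = 3 + 2*r)
W(R, Z) = 3 - 2*R - 2*Z (W(R, Z) = 3 + (-2*R - 2*Z) = 3 - 2*R - 2*Z)
-W((a(-3)*(-4))*(-2), f(12, -6)) = -(3 - 2*(3 + 2*(-3))*(-4)*(-2) - 2*(-6)) = -(3 - 2*(3 - 6)*(-4)*(-2) + 12) = -(3 - 2*(-3*(-4))*(-2) + 12) = -(3 - 24*(-2) + 12) = -(3 - 2*(-24) + 12) = -(3 + 48 + 12) = -1*63 = -63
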